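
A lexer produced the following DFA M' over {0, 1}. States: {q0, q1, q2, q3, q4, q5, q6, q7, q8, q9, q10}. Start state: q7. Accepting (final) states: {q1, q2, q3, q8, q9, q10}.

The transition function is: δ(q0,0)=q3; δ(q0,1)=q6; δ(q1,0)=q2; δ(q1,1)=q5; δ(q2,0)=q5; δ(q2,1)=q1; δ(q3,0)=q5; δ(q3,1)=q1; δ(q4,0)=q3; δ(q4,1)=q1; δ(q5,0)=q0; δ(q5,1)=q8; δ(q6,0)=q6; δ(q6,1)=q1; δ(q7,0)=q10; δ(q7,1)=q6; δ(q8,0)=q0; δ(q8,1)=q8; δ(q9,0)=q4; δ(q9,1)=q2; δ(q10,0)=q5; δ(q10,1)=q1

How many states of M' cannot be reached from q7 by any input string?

Starting at q7 and following transitions, the reachable set is {q0, q1, q2, q3, q5, q6, q7, q8, q10}. That leaves q4, q9 unreachable — 2 in total.

2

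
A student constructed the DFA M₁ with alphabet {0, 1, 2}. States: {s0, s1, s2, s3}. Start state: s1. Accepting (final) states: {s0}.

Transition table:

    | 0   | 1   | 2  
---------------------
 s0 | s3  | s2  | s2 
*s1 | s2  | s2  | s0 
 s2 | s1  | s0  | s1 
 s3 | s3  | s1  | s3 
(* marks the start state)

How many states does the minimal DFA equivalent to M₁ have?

Initial partition by acceptance: {s0} | {s1,s2,s3}.
Refine {s1,s2,s3} on symbol 1: members go to different blocks, giving {s1,s3} and {s2}.
On input 0, block {s1,s3} splits into {s1} and {s3}.
Stable partition: {s0} | {s1} | {s2} | {s3} — 4 equivalence classes.

4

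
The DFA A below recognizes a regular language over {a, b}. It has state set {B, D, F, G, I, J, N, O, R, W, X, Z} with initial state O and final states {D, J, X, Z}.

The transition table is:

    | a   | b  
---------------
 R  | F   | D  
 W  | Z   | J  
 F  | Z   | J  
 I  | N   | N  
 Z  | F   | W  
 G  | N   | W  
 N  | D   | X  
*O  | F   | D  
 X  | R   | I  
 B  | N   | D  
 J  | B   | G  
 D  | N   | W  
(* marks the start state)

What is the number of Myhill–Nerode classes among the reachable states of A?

5

All states are reachable from the start state.
P0 = {D,J,X,Z} | {B,F,G,I,N,O,R,W}.
On input a, block {B,F,G,I,N,O,R,W} splits into {B,G,I,O,R} and {F,N,W}.
On input a, block {D,J,X,Z} splits into {J,X} and {D,Z}.
Split {B,G,I,O,R} by δ(·,b) → {B,O,R} and {G,I}.
Stable partition: {J,X} | {B,O,R} | {F,N,W} | {D,Z} | {G,I} — 5 equivalence classes.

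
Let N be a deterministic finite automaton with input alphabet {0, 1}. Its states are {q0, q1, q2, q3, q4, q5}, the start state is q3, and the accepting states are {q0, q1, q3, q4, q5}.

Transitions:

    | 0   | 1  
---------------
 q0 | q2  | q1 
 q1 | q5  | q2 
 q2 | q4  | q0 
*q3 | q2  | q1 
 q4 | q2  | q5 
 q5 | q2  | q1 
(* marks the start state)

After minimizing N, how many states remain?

4

Initial partition by acceptance: {q0,q1,q3,q4,q5} | {q2}.
Refine {q0,q1,q3,q4,q5} on symbol 0: members go to different blocks, giving {q0,q3,q4,q5} and {q1}.
Refine {q0,q3,q4,q5} on symbol 1: members go to different blocks, giving {q0,q3,q5} and {q4}.
The partition is now stable with 4 blocks: {q0,q3,q5} | {q2} | {q1} | {q4}.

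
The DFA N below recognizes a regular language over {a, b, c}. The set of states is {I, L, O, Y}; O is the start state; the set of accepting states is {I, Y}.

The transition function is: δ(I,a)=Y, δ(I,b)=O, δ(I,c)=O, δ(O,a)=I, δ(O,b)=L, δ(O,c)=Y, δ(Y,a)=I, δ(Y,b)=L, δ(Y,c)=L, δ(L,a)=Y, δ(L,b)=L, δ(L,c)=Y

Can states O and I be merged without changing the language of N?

No

Every state is reachable, so we keep all 4.
P0 = {I,Y} | {L,O}.
No further refinement is possible. Final partition (2 blocks): {I,Y} | {L,O}.
O and I end up in different blocks, so they are distinguishable. For instance, the string 'ε' is accepted from only I.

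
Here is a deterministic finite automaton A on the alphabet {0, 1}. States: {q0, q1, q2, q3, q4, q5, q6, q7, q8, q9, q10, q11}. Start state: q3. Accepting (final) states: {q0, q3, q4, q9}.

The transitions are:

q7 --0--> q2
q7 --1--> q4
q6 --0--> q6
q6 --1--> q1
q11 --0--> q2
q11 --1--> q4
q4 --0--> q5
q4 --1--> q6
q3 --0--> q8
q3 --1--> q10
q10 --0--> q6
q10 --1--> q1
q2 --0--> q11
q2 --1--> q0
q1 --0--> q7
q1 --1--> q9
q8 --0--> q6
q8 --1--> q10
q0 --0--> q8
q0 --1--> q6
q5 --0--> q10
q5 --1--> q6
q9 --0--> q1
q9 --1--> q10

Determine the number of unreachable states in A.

0

A breadth-first search from the start state visits every state.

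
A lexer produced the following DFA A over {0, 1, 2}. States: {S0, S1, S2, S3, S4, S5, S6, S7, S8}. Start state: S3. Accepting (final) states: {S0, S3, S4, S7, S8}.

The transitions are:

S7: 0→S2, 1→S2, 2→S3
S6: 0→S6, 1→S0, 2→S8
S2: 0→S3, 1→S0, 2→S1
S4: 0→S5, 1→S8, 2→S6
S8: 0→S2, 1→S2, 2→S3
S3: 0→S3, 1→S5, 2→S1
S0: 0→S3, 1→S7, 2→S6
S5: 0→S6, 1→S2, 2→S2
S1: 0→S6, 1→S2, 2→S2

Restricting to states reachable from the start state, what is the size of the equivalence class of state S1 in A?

2

First remove the unreachable states {S4}; 8 states remain.
P0 = {S0,S3,S7,S8} | {S1,S2,S5,S6}.
On input 0, block {S0,S3,S7,S8} splits into {S0,S3} and {S7,S8}.
Refine {S0,S3} on symbol 1: members go to different blocks, giving {S0} and {S3}.
On input 0, block {S1,S2,S5,S6} splits into {S1,S5,S6} and {S2}.
On input 1, block {S1,S5,S6} splits into {S1,S5} and {S6}.
The partition is now stable with 6 blocks: {S0} | {S1,S5} | {S7,S8} | {S3} | {S2} | {S6}.
State S1 belongs to the block {S1,S5}, which has 2 states.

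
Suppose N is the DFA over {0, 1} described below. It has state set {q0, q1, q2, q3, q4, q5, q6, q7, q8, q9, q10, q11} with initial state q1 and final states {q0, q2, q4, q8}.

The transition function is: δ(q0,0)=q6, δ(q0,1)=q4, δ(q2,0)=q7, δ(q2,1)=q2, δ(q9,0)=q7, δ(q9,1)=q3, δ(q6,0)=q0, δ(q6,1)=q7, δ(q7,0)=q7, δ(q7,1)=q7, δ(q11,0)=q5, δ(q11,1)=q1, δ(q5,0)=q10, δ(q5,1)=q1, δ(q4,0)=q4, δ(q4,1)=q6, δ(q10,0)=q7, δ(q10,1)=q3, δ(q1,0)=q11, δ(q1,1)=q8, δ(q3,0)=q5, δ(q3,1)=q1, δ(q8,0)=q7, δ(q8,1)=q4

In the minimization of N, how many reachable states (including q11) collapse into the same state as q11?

States {q2,q9} cannot be reached from the start state, so discard them.
P0 = {q0,q4,q8} | {q1,q3,q5,q6,q7,q10,q11}.
Refine {q0,q4,q8} on symbol 0: members go to different blocks, giving {q0,q8} and {q4}.
Split {q1,q3,q5,q6,q7,q10,q11} by δ(·,0) → {q1,q3,q5,q7,q10,q11} and {q6}.
Refine {q0,q8} on symbol 0: members go to different blocks, giving {q0} and {q8}.
On input 1, block {q1,q3,q5,q7,q10,q11} splits into {q3,q5,q7,q10,q11} and {q1}.
Refine {q3,q5,q7,q10,q11} on symbol 1: members go to different blocks, giving {q3,q5,q11} and {q7,q10}.
On input 0, block {q3,q5,q11} splits into {q3,q11} and {q5}.
On input 1, block {q7,q10} splits into {q7} and {q10}.
The partition is now stable with 9 blocks: {q0} | {q3,q11} | {q4} | {q6} | {q8} | {q1} | {q7} | {q5} | {q10}.
State q11 belongs to the block {q3,q11}, which has 2 states.

2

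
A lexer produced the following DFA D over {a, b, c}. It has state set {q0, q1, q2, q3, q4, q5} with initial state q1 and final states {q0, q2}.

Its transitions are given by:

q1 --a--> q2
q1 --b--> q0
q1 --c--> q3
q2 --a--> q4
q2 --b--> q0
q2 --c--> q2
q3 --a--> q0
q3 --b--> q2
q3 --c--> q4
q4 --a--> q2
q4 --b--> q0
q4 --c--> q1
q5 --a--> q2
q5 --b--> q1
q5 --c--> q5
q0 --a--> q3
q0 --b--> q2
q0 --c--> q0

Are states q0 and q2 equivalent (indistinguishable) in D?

Yes

Reachable states from the start: {q0,q1,q2,q3,q4}. Unreachable: {q5} — drop them.
Start with accepting vs non-accepting: {q0,q2} | {q1,q3,q4}.
Stable partition: {q0,q2} | {q1,q3,q4} — 2 equivalence classes.
q0 and q2 lie in the same block of the stable partition, so they are equivalent — no string distinguishes them.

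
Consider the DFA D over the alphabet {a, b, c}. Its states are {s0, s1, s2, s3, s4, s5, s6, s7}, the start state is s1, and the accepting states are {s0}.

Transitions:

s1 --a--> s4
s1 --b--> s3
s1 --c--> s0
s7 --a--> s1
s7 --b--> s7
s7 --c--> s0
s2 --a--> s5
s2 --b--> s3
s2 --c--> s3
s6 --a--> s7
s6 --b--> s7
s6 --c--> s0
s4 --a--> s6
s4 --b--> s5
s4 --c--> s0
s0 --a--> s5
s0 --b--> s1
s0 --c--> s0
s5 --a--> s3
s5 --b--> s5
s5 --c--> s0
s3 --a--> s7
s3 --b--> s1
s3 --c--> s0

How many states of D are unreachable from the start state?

No path from s1 leads to s2; the other 7 states are all reachable.

1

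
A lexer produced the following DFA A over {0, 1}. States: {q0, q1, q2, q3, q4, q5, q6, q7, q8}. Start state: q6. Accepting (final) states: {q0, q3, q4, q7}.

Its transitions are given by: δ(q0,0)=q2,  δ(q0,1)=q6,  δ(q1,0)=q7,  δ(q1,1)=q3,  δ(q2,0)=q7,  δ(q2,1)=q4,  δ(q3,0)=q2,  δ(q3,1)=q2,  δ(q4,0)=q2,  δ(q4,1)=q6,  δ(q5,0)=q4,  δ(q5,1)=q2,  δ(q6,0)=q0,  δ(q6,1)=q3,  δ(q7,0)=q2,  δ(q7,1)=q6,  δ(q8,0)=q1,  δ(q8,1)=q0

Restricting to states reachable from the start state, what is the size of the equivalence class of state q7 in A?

4

States {q1,q5,q8} cannot be reached from the start state, so discard them.
Start with accepting vs non-accepting: {q0,q3,q4,q7} | {q2,q6}.
Stable partition: {q0,q3,q4,q7} | {q2,q6} — 2 equivalence classes.
State q7 belongs to the block {q0,q3,q4,q7}, which has 4 states.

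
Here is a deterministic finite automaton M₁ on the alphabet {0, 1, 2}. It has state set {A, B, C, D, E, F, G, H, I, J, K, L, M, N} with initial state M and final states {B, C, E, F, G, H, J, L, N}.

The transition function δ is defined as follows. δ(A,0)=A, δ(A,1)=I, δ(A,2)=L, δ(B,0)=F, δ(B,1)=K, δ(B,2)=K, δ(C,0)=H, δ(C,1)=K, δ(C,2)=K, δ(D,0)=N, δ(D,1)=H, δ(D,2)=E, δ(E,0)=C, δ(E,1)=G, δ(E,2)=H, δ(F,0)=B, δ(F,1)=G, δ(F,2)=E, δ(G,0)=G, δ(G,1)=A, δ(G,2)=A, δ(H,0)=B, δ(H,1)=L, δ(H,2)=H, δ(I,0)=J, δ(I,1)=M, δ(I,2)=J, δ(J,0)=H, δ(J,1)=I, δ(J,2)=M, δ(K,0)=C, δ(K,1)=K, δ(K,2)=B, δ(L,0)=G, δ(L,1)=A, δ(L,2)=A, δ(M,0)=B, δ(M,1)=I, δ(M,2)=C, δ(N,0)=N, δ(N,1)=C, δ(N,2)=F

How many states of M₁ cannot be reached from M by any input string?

2

BFS from M reaches {A, B, C, E, F, G, H, I, J, K, L, M}; the 2 state(s) D, N are never visited.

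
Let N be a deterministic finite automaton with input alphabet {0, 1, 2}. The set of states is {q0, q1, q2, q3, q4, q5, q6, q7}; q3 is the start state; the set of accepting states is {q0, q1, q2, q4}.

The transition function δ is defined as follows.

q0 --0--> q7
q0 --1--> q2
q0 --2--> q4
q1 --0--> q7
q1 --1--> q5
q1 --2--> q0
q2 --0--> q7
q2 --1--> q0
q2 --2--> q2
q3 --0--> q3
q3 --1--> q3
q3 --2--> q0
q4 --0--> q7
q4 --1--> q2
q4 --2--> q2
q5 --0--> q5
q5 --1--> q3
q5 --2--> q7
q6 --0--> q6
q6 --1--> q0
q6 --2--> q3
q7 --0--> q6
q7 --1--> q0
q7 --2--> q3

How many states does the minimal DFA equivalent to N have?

Reachable states from the start: {q0,q2,q3,q4,q6,q7}. Unreachable: {q1,q5} — drop them.
P0 = {q0,q2,q4} | {q3,q6,q7}.
On input 1, block {q3,q6,q7} splits into {q6,q7} and {q3}.
No further refinement is possible. Final partition (3 blocks): {q0,q2,q4} | {q6,q7} | {q3}.

3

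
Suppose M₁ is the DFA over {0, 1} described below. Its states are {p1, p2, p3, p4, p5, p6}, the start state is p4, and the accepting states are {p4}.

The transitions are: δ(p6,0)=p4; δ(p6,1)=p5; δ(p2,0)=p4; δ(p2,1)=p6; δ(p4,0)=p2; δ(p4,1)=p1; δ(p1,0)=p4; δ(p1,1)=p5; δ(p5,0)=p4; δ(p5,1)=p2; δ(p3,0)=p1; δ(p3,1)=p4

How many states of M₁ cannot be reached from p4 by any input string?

1

Starting at p4 and following transitions, the reachable set is {p1, p2, p4, p5, p6}. That leaves p3 unreachable — 1 in total.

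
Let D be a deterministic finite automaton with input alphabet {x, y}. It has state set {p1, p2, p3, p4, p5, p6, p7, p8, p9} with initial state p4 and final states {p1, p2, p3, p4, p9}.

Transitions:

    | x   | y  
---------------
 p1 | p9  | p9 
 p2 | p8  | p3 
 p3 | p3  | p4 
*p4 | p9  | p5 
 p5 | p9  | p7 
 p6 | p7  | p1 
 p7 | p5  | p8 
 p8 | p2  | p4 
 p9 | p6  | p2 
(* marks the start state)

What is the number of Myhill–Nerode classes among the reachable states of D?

9

Every state is reachable, so we keep all 9.
Initial partition by acceptance: {p1,p2,p3,p4,p9} | {p5,p6,p7,p8}.
On input x, block {p1,p2,p3,p4,p9} splits into {p1,p3,p4} and {p2,p9}.
Refine {p1,p3,p4} on symbol x: members go to different blocks, giving {p1,p4} and {p3}.
On input y, block {p1,p4} splits into {p1} and {p4}.
On input x, block {p5,p6,p7,p8} splits into {p5,p8} and {p6,p7}.
Refine {p5,p8} on symbol y: members go to different blocks, giving {p5} and {p8}.
Refine {p2,p9} on symbol x: members go to different blocks, giving {p2} and {p9}.
Refine {p6,p7} on symbol x: members go to different blocks, giving {p6} and {p7}.
No further refinement is possible. Final partition (9 blocks): {p1} | {p5} | {p2} | {p3} | {p4} | {p6} | {p8} | {p9} | {p7}.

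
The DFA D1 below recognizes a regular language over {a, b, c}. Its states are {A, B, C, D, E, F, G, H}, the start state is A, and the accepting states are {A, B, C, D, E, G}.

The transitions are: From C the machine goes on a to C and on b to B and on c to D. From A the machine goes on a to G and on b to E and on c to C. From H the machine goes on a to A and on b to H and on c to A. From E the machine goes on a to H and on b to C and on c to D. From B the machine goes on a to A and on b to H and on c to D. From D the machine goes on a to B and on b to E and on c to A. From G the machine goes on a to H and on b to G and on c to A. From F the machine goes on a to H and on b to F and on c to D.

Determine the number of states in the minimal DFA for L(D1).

7

First remove the unreachable states {F}; 7 states remain.
P0 = {A,B,C,D,E,G} | {H}.
Split {A,B,C,D,E,G} by δ(·,a) → {A,B,C,D} and {E,G}.
On input a, block {A,B,C,D} splits into {B,C,D} and {A}.
On input a, block {B,C,D} splits into {C,D} and {B}.
Split {C,D} by δ(·,a) → {C} and {D}.
On input b, block {E,G} splits into {E} and {G}.
No further refinement is possible. Final partition (7 blocks): {C} | {H} | {E} | {A} | {B} | {D} | {G}.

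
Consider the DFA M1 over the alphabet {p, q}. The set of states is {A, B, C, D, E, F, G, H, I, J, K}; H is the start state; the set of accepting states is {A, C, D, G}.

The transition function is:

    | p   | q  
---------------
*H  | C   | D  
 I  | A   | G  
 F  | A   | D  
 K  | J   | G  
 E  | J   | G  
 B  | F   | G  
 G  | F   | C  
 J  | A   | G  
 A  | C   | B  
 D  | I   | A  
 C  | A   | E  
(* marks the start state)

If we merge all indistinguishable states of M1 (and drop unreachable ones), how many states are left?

4

Reachable states from the start: {A,B,C,D,E,F,G,H,I,J}. Unreachable: {K} — drop them.
Initial partition by acceptance: {A,C,D,G} | {B,E,F,H,I,J}.
On input p, block {A,C,D,G} splits into {A,C} and {D,G}.
Split {B,E,F,H,I,J} by δ(·,p) → {F,H,I,J} and {B,E}.
Stable partition: {A,C} | {F,H,I,J} | {D,G} | {B,E} — 4 equivalence classes.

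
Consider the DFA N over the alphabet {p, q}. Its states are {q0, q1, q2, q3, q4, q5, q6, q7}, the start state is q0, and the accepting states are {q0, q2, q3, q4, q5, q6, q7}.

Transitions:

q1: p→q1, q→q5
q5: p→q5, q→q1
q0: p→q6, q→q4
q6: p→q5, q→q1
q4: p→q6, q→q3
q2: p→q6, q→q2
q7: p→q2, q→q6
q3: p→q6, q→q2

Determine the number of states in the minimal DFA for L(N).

3

States {q7} cannot be reached from the start state, so discard them.
P0 = {q0,q2,q3,q4,q5,q6} | {q1}.
Split {q0,q2,q3,q4,q5,q6} by δ(·,q) → {q0,q2,q3,q4} and {q5,q6}.
No further refinement is possible. Final partition (3 blocks): {q0,q2,q3,q4} | {q1} | {q5,q6}.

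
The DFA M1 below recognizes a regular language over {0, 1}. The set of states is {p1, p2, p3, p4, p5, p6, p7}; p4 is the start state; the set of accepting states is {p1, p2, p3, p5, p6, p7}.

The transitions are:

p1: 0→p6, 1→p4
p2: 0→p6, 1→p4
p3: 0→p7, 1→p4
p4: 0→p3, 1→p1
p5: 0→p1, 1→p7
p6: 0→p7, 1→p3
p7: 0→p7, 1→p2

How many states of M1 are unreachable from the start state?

BFS from p4 reaches {p1, p2, p3, p4, p6, p7}; the 1 state(s) p5 are never visited.

1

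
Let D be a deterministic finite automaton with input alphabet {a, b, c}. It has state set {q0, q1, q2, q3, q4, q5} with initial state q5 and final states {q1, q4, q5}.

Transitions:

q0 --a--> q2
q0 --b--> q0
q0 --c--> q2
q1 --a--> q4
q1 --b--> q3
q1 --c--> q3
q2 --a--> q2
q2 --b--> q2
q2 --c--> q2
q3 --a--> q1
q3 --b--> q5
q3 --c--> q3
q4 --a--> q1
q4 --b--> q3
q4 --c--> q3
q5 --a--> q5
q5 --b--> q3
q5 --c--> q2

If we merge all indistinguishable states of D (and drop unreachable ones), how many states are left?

Reachable states from the start: {q1,q2,q3,q4,q5}. Unreachable: {q0} — drop them.
Start with accepting vs non-accepting: {q1,q4,q5} | {q2,q3}.
Refine {q2,q3} on symbol a: members go to different blocks, giving {q2} and {q3}.
Refine {q1,q4,q5} on symbol c: members go to different blocks, giving {q1,q4} and {q5}.
Stable partition: {q1,q4} | {q2} | {q3} | {q5} — 4 equivalence classes.

4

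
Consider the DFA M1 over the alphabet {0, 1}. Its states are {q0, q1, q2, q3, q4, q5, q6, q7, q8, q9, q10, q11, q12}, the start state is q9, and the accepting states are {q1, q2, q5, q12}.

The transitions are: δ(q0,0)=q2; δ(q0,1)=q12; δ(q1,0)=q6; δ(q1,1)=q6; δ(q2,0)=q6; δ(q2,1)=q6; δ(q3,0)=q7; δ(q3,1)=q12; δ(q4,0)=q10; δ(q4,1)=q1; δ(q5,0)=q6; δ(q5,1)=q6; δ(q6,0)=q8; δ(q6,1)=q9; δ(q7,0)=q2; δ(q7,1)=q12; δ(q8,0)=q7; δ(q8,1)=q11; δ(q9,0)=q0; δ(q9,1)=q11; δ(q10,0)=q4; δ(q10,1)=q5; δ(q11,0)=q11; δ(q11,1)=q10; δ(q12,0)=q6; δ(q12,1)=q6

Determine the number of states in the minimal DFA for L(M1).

First remove the unreachable states {q3}; 12 states remain.
Initial partition by acceptance: {q1,q2,q5,q12} | {q0,q4,q6,q7,q8,q9,q10,q11}.
Split {q0,q4,q6,q7,q8,q9,q10,q11} by δ(·,0) → {q4,q6,q8,q9,q10,q11} and {q0,q7}.
On input 0, block {q4,q6,q8,q9,q10,q11} splits into {q4,q6,q10,q11} and {q8,q9}.
On input 0, block {q4,q6,q10,q11} splits into {q4,q10,q11} and {q6}.
Refine {q4,q10,q11} on symbol 1: members go to different blocks, giving {q4,q10} and {q11}.
Stable partition: {q1,q2,q5,q12} | {q4,q10} | {q0,q7} | {q8,q9} | {q6} | {q11} — 6 equivalence classes.

6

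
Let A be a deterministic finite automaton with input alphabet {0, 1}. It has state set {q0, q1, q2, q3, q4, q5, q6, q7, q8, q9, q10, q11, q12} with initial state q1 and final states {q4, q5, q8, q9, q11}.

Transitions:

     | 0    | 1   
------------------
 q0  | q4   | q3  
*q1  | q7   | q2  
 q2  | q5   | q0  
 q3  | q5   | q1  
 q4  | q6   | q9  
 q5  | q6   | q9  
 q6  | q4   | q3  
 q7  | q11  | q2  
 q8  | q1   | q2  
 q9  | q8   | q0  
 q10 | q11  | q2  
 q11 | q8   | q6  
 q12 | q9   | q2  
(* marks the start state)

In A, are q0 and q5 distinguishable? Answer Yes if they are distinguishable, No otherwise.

States {q10,q12} cannot be reached from the start state, so discard them.
P0 = {q4,q5,q8,q9,q11} | {q0,q1,q2,q3,q6,q7}.
Refine {q4,q5,q8,q9,q11} on symbol 0: members go to different blocks, giving {q4,q5,q8} and {q9,q11}.
Split {q4,q5,q8} by δ(·,1) → {q4,q5} and {q8}.
On input 0, block {q0,q1,q2,q3,q6,q7} splits into {q0,q2,q3,q6} and {q1} and {q7}.
Refine {q0,q2,q3,q6} on symbol 1: members go to different blocks, giving {q0,q2,q6} and {q3}.
Refine {q0,q2,q6} on symbol 1: members go to different blocks, giving {q0,q6} and {q2}.
Stable partition: {q4,q5} | {q0,q6} | {q9,q11} | {q8} | {q1} | {q7} | {q3} | {q2} — 8 equivalence classes.
q0 and q5 end up in different blocks, so they are distinguishable. For instance, the string 'ε' is accepted from only q5.

Yes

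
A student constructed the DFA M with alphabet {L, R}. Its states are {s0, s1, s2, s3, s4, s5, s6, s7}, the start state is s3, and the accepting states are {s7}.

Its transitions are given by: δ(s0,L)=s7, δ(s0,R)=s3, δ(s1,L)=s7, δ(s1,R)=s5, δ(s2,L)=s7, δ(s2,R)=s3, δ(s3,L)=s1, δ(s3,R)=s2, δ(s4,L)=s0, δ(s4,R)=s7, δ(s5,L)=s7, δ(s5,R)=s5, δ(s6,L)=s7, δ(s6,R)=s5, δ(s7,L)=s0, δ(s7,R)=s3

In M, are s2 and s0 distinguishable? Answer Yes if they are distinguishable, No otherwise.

States {s4,s6} cannot be reached from the start state, so discard them.
Initial partition by acceptance: {s7} | {s0,s1,s2,s3,s5}.
On input L, block {s0,s1,s2,s3,s5} splits into {s0,s1,s2,s5} and {s3}.
Split {s0,s1,s2,s5} by δ(·,R) → {s0,s2} and {s1,s5}.
The partition is now stable with 4 blocks: {s7} | {s0,s2} | {s3} | {s1,s5}.
s2 and s0 lie in the same block of the stable partition, so they are equivalent — no string distinguishes them.

No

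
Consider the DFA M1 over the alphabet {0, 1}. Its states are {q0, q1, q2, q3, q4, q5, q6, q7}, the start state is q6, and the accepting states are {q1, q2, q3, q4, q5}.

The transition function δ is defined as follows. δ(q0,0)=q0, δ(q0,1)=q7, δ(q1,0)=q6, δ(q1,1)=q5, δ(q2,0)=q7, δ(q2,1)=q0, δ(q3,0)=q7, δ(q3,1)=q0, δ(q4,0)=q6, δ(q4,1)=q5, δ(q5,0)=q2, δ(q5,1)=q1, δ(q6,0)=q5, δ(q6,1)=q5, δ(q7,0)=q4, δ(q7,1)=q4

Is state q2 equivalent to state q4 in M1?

First remove the unreachable states {q3}; 7 states remain.
Initial partition by acceptance: {q1,q2,q4,q5} | {q0,q6,q7}.
On input 0, block {q1,q2,q4,q5} splits into {q1,q2,q4} and {q5}.
Refine {q1,q2,q4} on symbol 1: members go to different blocks, giving {q1,q4} and {q2}.
On input 0, block {q0,q6,q7} splits into {q0} and {q6} and {q7}.
Stable partition: {q1,q4} | {q0} | {q5} | {q2} | {q6} | {q7} — 6 equivalence classes.
q2 and q4 end up in different blocks, so they are distinguishable. For instance, the string '1' is accepted from only q4.

No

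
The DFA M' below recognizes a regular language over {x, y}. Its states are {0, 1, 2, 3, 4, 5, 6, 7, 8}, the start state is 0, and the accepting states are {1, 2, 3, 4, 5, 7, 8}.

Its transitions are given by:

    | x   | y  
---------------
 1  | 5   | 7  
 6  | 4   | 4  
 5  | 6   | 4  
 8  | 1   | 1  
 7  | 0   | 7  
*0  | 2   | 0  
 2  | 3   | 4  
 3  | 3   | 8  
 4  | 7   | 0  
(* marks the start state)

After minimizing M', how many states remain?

Initial partition by acceptance: {1,2,3,4,5,7,8} | {0,6}.
Refine {1,2,3,4,5,7,8} on symbol x: members go to different blocks, giving {1,2,3,4,8} and {5,7}.
Split {1,2,3,4,8} by δ(·,x) → {2,3,8} and {1,4}.
Refine {2,3,8} on symbol x: members go to different blocks, giving {2,3} and {8}.
On input y, block {2,3} splits into {2} and {3}.
Split {0,6} by δ(·,x) → {0} and {6}.
Split {5,7} by δ(·,x) → {5} and {7}.
Split {1,4} by δ(·,x) → {1} and {4}.
Stable partition: {2} | {0} | {5} | {1} | {8} | {3} | {6} | {7} | {4} — 9 equivalence classes.

9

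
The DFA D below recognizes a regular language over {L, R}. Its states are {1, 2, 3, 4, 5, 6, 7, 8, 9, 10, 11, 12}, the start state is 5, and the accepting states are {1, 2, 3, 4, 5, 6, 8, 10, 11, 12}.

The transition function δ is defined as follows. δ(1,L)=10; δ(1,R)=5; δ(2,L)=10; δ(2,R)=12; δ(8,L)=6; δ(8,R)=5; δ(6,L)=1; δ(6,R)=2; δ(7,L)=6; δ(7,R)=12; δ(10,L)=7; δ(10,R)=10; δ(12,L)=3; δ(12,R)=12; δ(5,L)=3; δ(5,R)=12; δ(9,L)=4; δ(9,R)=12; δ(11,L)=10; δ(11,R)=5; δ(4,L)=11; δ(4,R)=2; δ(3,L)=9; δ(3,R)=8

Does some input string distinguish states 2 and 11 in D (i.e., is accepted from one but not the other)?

All states are reachable from the start state.
P0 = {1,2,3,4,5,6,8,10,11,12} | {7,9}.
Split {1,2,3,4,5,6,8,10,11,12} by δ(·,L) → {1,2,4,5,6,8,11,12} and {3,10}.
Refine {1,2,4,5,6,8,11,12} on symbol L: members go to different blocks, giving {1,2,5,11,12} and {4,6,8}.
Split {3,10} by δ(·,R) → {3} and {10}.
Refine {1,2,5,11,12} on symbol L: members go to different blocks, giving {1,2,11} and {5,12}.
Refine {4,6,8} on symbol L: members go to different blocks, giving {4,6} and {8}.
No further refinement is possible. Final partition (7 blocks): {1,2,11} | {7,9} | {3} | {4,6} | {10} | {5,12} | {8}.
2 and 11 lie in the same block of the stable partition, so they are equivalent — no string distinguishes them.

No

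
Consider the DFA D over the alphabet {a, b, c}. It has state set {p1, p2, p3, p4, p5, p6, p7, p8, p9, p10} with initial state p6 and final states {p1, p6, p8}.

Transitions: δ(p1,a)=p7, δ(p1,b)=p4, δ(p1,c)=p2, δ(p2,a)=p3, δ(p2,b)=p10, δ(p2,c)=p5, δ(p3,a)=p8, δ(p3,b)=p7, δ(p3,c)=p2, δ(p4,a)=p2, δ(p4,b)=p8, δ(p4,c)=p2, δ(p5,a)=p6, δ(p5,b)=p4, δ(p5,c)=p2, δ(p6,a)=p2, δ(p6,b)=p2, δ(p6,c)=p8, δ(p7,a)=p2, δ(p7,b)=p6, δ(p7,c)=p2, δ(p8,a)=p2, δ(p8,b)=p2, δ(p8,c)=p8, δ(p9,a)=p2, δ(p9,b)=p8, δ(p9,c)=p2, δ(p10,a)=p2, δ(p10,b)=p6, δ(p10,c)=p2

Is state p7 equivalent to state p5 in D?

No

Reachable states from the start: {p2,p3,p4,p5,p6,p7,p8,p10}. Unreachable: {p1,p9} — drop them.
Start with accepting vs non-accepting: {p6,p8} | {p2,p3,p4,p5,p7,p10}.
Refine {p2,p3,p4,p5,p7,p10} on symbol a: members go to different blocks, giving {p2,p4,p7,p10} and {p3,p5}.
Split {p2,p4,p7,p10} by δ(·,a) → {p4,p7,p10} and {p2}.
No further refinement is possible. Final partition (4 blocks): {p6,p8} | {p4,p7,p10} | {p3,p5} | {p2}.
p7 and p5 end up in different blocks, so they are distinguishable. For instance, the string 'a' is accepted from only p5.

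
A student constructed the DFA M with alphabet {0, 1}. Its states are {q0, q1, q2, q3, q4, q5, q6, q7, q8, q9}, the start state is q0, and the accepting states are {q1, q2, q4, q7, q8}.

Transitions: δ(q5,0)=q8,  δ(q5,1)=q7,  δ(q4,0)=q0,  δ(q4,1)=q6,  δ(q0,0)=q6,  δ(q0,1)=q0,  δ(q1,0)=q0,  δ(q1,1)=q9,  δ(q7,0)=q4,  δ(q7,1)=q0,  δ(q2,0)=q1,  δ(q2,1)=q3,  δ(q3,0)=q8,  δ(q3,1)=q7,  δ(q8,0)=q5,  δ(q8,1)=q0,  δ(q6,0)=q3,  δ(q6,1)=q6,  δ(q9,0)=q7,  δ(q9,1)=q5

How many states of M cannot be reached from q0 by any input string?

3

Starting at q0 and following transitions, the reachable set is {q0, q3, q4, q5, q6, q7, q8}. That leaves q1, q2, q9 unreachable — 3 in total.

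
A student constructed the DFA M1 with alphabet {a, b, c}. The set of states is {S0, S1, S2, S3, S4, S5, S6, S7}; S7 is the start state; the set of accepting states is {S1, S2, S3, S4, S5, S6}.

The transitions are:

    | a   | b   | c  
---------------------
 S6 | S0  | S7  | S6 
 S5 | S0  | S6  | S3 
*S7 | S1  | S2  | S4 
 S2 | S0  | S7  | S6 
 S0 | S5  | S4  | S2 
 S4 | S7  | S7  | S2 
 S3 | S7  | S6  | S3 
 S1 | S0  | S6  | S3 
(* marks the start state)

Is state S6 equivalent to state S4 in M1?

Yes

Every state is reachable, so we keep all 8.
Initial partition by acceptance: {S1,S2,S3,S4,S5,S6} | {S0,S7}.
On input b, block {S1,S2,S3,S4,S5,S6} splits into {S1,S3,S5} and {S2,S4,S6}.
The partition is now stable with 3 blocks: {S1,S3,S5} | {S0,S7} | {S2,S4,S6}.
S6 and S4 lie in the same block of the stable partition, so they are equivalent — no string distinguishes them.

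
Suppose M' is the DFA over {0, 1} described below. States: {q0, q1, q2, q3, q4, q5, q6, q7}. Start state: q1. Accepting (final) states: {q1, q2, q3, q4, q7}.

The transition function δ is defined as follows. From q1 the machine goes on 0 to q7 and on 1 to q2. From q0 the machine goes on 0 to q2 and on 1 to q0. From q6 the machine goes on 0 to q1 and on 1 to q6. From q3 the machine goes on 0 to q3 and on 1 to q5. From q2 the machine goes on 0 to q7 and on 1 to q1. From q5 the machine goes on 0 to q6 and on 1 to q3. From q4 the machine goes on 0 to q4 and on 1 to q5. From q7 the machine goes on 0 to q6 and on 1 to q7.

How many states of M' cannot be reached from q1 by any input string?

4

Starting at q1 and following transitions, the reachable set is {q1, q2, q6, q7}. That leaves q0, q3, q4, q5 unreachable — 4 in total.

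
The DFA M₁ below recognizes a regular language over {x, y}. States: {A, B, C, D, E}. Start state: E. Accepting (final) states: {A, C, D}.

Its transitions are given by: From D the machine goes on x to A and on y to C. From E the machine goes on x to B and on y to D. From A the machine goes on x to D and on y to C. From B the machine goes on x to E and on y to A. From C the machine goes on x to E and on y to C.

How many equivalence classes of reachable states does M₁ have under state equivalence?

3

Every state is reachable, so we keep all 5.
P0 = {A,C,D} | {B,E}.
Split {A,C,D} by δ(·,x) → {A,D} and {C}.
The partition is now stable with 3 blocks: {A,D} | {B,E} | {C}.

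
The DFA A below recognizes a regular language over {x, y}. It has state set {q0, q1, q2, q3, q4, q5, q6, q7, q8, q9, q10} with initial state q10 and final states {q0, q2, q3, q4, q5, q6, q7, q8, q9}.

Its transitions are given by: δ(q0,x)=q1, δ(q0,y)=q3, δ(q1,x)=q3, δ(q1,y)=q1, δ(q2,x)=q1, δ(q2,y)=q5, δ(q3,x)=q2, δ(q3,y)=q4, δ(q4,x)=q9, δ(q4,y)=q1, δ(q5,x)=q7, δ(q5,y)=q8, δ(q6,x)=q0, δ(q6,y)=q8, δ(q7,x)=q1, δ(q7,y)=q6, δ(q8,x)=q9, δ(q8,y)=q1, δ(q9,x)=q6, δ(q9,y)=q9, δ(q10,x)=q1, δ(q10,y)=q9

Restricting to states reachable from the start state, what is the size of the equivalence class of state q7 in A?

3

Every state is reachable, so we keep all 11.
Initial partition by acceptance: {q0,q2,q3,q4,q5,q6,q7,q8,q9} | {q1,q10}.
Split {q0,q2,q3,q4,q5,q6,q7,q8,q9} by δ(·,x) → {q3,q4,q5,q6,q8,q9} and {q0,q2,q7}.
Split {q3,q4,q5,q6,q8,q9} by δ(·,x) → {q3,q5,q6} and {q4,q8,q9}.
Split {q1,q10} by δ(·,x) → {q1} and {q10}.
On input x, block {q4,q8,q9} splits into {q4,q8} and {q9}.
The partition is now stable with 6 blocks: {q3,q5,q6} | {q1} | {q0,q2,q7} | {q4,q8} | {q10} | {q9}.
The equivalence class containing q7 is {q0,q2,q7}, of size 3.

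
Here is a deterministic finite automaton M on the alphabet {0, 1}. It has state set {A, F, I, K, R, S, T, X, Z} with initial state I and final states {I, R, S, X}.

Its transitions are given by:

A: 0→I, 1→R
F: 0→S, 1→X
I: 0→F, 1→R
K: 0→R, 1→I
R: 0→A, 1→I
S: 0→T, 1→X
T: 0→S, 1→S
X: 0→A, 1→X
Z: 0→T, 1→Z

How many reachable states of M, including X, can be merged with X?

4

Reachable states from the start: {A,F,I,R,S,T,X}. Unreachable: {K,Z} — drop them.
Start with accepting vs non-accepting: {I,R,S,X} | {A,F,T}.
Stable partition: {I,R,S,X} | {A,F,T} — 2 equivalence classes.
The equivalence class containing X is {I,R,S,X}, of size 4.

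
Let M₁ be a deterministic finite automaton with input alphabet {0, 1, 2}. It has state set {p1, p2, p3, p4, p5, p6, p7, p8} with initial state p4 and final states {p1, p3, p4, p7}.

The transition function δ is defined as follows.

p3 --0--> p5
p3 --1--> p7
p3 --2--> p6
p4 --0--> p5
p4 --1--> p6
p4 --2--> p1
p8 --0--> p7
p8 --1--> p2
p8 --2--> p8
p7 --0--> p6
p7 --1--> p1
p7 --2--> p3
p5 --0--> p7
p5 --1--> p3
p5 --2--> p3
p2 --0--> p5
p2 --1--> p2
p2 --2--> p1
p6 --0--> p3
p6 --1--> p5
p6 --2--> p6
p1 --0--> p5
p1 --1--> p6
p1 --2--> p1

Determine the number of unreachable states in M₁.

2

BFS from p4 reaches {p1, p3, p4, p5, p6, p7}; the 2 state(s) p2, p8 are never visited.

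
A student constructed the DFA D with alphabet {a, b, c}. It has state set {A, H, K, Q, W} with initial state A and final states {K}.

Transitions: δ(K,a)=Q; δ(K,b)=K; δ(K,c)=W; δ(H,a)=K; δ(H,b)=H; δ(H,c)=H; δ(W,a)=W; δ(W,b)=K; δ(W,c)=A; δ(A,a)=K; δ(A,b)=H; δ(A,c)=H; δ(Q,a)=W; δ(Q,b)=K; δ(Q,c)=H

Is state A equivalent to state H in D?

Yes

Start with accepting vs non-accepting: {K} | {A,H,Q,W}.
Split {A,H,Q,W} by δ(·,a) → {A,H} and {Q,W}.
No further refinement is possible. Final partition (3 blocks): {K} | {A,H} | {Q,W}.
A and H lie in the same block of the stable partition, so they are equivalent — no string distinguishes them.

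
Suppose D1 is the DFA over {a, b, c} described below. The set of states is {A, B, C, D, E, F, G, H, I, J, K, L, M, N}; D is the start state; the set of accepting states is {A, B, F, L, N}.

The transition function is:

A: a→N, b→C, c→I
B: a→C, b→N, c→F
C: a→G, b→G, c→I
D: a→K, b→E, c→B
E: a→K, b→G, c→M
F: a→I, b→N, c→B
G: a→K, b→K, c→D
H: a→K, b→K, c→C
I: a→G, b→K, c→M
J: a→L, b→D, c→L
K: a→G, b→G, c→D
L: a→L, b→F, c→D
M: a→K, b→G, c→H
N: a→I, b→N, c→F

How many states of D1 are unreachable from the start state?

3

BFS from D reaches {B, C, D, E, F, G, H, I, K, M, N}; the 3 state(s) A, J, L are never visited.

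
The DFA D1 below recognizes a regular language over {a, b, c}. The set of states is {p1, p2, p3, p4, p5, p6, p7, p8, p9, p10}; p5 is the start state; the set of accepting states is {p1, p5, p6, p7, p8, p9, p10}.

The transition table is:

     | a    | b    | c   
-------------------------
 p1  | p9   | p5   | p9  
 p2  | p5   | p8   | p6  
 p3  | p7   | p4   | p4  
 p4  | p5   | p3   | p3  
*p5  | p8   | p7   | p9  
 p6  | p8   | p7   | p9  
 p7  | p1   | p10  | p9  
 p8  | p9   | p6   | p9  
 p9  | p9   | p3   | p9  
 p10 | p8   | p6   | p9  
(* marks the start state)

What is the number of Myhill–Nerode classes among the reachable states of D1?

4

States {p2} cannot be reached from the start state, so discard them.
Start with accepting vs non-accepting: {p1,p5,p6,p7,p8,p9,p10} | {p3,p4}.
Split {p1,p5,p6,p7,p8,p9,p10} by δ(·,b) → {p1,p5,p6,p7,p8,p10} and {p9}.
Refine {p1,p5,p6,p7,p8,p10} on symbol a: members go to different blocks, giving {p5,p6,p7,p10} and {p1,p8}.
No further refinement is possible. Final partition (4 blocks): {p5,p6,p7,p10} | {p3,p4} | {p9} | {p1,p8}.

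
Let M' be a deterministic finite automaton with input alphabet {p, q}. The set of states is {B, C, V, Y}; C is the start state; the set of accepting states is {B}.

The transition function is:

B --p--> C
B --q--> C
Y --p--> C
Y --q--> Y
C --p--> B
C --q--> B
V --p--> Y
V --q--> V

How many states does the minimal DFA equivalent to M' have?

States {V,Y} cannot be reached from the start state, so discard them.
P0 = {B} | {C}.
The partition is now stable with 2 blocks: {B} | {C}.

2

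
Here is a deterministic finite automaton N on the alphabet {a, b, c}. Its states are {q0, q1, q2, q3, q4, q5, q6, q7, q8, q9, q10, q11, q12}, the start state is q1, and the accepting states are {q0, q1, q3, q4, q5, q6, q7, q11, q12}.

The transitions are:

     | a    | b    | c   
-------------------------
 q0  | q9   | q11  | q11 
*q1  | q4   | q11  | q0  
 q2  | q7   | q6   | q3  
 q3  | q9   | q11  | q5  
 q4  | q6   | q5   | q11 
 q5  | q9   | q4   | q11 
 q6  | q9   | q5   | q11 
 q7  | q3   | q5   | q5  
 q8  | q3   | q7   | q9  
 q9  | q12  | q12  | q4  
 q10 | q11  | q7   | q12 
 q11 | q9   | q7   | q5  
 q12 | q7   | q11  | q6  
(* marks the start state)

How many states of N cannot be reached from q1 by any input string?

3

BFS from q1 reaches {q0, q1, q3, q4, q5, q6, q7, q9, q11, q12}; the 3 state(s) q2, q8, q10 are never visited.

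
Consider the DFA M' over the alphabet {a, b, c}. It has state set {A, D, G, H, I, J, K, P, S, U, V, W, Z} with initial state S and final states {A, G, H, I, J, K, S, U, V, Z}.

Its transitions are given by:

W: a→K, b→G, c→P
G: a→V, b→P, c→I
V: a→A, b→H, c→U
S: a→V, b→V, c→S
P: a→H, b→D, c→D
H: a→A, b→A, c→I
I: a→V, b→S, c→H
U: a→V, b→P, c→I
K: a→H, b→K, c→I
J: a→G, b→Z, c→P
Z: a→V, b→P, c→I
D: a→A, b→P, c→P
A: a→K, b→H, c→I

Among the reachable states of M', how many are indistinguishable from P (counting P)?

Reachable states from the start: {A,D,H,I,K,P,S,U,V}. Unreachable: {G,J,W,Z} — drop them.
Start with accepting vs non-accepting: {A,H,I,K,S,U,V} | {D,P}.
On input b, block {A,H,I,K,S,U,V} splits into {A,H,I,K,S,V} and {U}.
On input c, block {A,H,I,K,S,V} splits into {A,H,I,K,S} and {V}.
Refine {A,H,I,K,S} on symbol a: members go to different blocks, giving {A,H,K} and {I,S}.
Split {I,S} by δ(·,b) → {S} and {I}.
Stable partition: {A,H,K} | {D,P} | {U} | {V} | {S} | {I} — 6 equivalence classes.
The equivalence class containing P is {D,P}, of size 2.

2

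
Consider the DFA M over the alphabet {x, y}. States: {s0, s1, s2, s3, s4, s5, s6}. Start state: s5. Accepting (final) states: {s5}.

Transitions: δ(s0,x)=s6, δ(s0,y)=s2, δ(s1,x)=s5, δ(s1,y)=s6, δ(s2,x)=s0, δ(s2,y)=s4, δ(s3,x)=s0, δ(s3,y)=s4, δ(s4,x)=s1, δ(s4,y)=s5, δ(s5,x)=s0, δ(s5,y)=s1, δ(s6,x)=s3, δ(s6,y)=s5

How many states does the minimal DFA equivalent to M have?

6

Every state is reachable, so we keep all 7.
Start with accepting vs non-accepting: {s5} | {s0,s1,s2,s3,s4,s6}.
Split {s0,s1,s2,s3,s4,s6} by δ(·,x) → {s0,s2,s3,s4,s6} and {s1}.
Split {s0,s2,s3,s4,s6} by δ(·,x) → {s0,s2,s3,s6} and {s4}.
On input y, block {s0,s2,s3,s6} splits into {s2,s3} and {s0} and {s6}.
Stable partition: {s5} | {s2,s3} | {s1} | {s4} | {s0} | {s6} — 6 equivalence classes.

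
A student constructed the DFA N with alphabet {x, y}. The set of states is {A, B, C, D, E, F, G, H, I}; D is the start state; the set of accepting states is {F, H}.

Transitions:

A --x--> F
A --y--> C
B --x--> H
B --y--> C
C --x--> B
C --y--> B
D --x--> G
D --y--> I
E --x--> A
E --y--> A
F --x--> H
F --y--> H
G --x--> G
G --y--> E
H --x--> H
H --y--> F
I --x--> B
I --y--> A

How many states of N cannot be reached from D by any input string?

0

A breadth-first search from the start state visits every state.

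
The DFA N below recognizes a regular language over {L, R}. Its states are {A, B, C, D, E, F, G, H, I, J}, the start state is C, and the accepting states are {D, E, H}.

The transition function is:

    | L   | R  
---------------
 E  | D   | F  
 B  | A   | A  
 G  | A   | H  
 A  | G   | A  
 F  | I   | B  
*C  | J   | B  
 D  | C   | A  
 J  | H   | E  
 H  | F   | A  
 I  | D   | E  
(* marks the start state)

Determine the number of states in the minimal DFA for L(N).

Start with accepting vs non-accepting: {D,E,H} | {A,B,C,F,G,I,J}.
Split {D,E,H} by δ(·,L) → {D,H} and {E}.
On input L, block {A,B,C,F,G,I,J} splits into {A,B,C,F,G} and {I,J}.
Split {A,B,C,F,G} by δ(·,L) → {A,B,G} and {C,F}.
Split {A,B,G} by δ(·,R) → {A,B} and {G}.
Split {A,B} by δ(·,L) → {A} and {B}.
No further refinement is possible. Final partition (7 blocks): {D,H} | {A} | {E} | {I,J} | {C,F} | {G} | {B}.

7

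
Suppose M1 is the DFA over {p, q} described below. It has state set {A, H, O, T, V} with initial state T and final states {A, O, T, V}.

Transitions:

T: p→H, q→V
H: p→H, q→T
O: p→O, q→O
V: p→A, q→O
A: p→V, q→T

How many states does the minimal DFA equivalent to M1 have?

All states are reachable from the start state.
Start with accepting vs non-accepting: {A,O,T,V} | {H}.
On input p, block {A,O,T,V} splits into {A,O,V} and {T}.
On input q, block {A,O,V} splits into {O,V} and {A}.
Refine {O,V} on symbol p: members go to different blocks, giving {O} and {V}.
Stable partition: {O} | {H} | {T} | {A} | {V} — 5 equivalence classes.

5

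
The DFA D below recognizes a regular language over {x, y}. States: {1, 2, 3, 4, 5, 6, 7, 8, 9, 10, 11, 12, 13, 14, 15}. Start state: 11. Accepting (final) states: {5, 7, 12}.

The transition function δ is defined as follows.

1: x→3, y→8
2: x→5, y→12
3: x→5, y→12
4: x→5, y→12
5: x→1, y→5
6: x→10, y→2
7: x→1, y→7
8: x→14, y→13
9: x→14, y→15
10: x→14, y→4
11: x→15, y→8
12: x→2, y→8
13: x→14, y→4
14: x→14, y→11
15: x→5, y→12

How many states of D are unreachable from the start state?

Starting at 11 and following transitions, the reachable set is {1, 2, 3, 4, 5, 8, 11, 12, 13, 14, 15}. That leaves 6, 7, 9, 10 unreachable — 4 in total.

4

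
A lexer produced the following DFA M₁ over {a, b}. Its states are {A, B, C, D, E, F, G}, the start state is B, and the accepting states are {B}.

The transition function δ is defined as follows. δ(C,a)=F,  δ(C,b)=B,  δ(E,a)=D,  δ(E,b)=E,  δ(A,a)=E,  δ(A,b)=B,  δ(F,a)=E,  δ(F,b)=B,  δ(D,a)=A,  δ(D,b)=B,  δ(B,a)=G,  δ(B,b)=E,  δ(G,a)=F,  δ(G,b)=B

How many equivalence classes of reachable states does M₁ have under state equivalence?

4

First remove the unreachable states {C}; 6 states remain.
Initial partition by acceptance: {B} | {A,D,E,F,G}.
Refine {A,D,E,F,G} on symbol b: members go to different blocks, giving {A,D,F,G} and {E}.
Split {A,D,F,G} by δ(·,a) → {A,F} and {D,G}.
No further refinement is possible. Final partition (4 blocks): {B} | {A,F} | {E} | {D,G}.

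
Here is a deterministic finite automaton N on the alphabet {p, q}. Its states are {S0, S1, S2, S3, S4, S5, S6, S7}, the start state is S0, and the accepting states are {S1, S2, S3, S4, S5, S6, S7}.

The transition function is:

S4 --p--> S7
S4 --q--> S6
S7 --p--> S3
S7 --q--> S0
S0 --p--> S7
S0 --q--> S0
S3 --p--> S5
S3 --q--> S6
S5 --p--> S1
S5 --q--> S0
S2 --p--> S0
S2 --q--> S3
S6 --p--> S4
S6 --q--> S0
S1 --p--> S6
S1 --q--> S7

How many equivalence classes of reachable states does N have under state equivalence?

3

Reachable states from the start: {S0,S1,S3,S4,S5,S6,S7}. Unreachable: {S2} — drop them.
Start with accepting vs non-accepting: {S1,S3,S4,S5,S6,S7} | {S0}.
Split {S1,S3,S4,S5,S6,S7} by δ(·,q) → {S1,S3,S4} and {S5,S6,S7}.
No further refinement is possible. Final partition (3 blocks): {S1,S3,S4} | {S0} | {S5,S6,S7}.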